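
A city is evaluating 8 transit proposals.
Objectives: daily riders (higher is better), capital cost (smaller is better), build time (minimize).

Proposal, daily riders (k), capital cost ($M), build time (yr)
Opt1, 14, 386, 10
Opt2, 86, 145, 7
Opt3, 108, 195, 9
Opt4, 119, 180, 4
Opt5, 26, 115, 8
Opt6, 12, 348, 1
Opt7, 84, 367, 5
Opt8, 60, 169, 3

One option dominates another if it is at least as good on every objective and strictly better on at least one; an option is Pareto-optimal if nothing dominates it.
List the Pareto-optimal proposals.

Opt2, Opt4, Opt5, Opt6, Opt8

Opt1: dominated by Opt2 (daily riders 86≥14, capital cost 145≤386, build time 7≤10).
Opt2: not dominated.
Opt3: dominated by Opt4 (daily riders 119≥108, capital cost 180≤195, build time 4≤9).
Opt4: not dominated (best daily riders).
Opt5: not dominated (best capital cost).
Opt6: not dominated (best build time).
Opt7: dominated by Opt4 (daily riders 119≥84, capital cost 180≤367, build time 4≤5).
Opt8: not dominated.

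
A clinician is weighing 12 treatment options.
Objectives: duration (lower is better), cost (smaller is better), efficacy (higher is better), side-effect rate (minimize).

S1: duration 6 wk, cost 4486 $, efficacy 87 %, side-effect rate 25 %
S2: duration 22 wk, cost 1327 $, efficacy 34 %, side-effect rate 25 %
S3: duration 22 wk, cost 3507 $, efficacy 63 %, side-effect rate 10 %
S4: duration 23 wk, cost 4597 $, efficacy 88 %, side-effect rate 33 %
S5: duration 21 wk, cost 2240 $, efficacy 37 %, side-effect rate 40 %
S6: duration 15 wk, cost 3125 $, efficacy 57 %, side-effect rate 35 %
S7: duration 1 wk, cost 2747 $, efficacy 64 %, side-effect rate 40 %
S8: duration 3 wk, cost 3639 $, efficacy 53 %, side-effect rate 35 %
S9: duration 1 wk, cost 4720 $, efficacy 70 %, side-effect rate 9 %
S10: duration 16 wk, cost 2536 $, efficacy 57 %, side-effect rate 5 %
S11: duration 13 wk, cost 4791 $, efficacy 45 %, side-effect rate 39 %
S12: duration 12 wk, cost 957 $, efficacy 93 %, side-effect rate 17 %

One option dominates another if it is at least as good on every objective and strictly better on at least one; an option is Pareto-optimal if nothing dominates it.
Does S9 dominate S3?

No

S9 vs S3: S9 is worse on cost (4720 vs 3507), so it does not dominate S3.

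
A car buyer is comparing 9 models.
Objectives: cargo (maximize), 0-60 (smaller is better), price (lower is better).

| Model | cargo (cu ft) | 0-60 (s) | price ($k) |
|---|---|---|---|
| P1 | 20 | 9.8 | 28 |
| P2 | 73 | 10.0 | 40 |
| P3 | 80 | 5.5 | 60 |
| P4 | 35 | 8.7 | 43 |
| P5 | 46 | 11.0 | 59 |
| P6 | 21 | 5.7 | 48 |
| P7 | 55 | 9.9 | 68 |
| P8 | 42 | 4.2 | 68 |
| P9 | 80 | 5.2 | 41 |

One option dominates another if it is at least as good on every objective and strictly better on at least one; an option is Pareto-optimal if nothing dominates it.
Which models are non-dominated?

P1: not dominated (best price).
P2: not dominated.
P3: dominated by P9 (cargo 80≥80, 0-60 5.2≤5.5, price 41≤60).
P4: dominated by P9 (cargo 80≥35, 0-60 5.2≤8.7, price 41≤43).
P5: dominated by P2 (cargo 73≥46, 0-60 10.0≤11.0, price 40≤59).
P6: dominated by P9 (cargo 80≥21, 0-60 5.2≤5.7, price 41≤48).
P7: dominated by P3 (cargo 80≥55, 0-60 5.5≤9.9, price 60≤68).
P8: not dominated (best 0-60).
P9: not dominated.

P1, P2, P8, P9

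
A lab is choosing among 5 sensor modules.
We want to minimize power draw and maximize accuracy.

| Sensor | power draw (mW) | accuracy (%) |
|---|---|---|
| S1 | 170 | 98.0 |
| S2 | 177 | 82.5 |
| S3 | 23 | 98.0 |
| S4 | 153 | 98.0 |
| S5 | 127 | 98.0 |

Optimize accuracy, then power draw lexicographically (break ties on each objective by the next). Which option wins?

S3

First maximize accuracy: best is 98.0, kept {S1, S3, S4, S5}.
Then minimize power draw: best is 23, kept {S3}.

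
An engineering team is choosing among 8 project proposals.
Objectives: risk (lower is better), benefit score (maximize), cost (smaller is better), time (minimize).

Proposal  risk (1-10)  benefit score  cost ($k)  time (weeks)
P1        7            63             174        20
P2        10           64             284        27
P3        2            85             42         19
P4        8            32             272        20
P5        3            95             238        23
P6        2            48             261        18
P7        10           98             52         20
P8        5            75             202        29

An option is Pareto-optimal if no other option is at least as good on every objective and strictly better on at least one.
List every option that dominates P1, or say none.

P3

P3: risk 2≤7, benefit score 85≥63, cost 42≤174, time 19≤20 — dominates P1.
Others (P2, P4, P5, P6, P7, P8) are each worse than P1 on at least one objective.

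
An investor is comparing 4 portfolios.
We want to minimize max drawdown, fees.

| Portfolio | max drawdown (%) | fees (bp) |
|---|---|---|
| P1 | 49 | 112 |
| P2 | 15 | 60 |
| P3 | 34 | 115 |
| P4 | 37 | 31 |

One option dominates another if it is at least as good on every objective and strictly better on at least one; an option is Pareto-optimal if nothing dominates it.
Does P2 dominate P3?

P2 vs P3: max drawdown 15≤34, fees 60≤115 — P2 is at least as good on every objective with at least one strict improvement.

Yes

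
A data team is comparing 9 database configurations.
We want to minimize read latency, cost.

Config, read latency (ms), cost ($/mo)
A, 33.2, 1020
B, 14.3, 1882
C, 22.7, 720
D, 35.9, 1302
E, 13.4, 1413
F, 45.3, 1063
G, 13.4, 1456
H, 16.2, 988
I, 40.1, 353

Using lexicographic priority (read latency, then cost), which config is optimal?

First minimize read latency: best is 13.4, kept {E, G}.
Then minimize cost: best is 1413, kept {E}.

E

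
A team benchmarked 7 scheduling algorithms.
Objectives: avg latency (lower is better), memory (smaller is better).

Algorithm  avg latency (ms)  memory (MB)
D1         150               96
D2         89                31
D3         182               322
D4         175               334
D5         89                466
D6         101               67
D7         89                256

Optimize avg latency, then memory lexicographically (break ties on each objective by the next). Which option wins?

D2

First minimize avg latency: best is 89, kept {D2, D5, D7}.
Then minimize memory: best is 31, kept {D2}.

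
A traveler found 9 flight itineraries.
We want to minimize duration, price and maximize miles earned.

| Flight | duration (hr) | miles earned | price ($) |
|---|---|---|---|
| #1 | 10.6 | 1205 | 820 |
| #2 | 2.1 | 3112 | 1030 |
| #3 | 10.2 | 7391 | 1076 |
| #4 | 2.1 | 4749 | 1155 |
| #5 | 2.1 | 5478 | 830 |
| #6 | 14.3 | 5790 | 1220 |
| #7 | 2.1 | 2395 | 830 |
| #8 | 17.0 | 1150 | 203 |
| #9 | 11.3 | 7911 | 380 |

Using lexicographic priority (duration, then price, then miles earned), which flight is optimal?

#5

First minimize duration: best is 2.1, kept {#2, #4, #5, #7}.
Then minimize price: best is 830, kept {#5, #7}.
Then maximize miles earned: best is 5478, kept {#5}.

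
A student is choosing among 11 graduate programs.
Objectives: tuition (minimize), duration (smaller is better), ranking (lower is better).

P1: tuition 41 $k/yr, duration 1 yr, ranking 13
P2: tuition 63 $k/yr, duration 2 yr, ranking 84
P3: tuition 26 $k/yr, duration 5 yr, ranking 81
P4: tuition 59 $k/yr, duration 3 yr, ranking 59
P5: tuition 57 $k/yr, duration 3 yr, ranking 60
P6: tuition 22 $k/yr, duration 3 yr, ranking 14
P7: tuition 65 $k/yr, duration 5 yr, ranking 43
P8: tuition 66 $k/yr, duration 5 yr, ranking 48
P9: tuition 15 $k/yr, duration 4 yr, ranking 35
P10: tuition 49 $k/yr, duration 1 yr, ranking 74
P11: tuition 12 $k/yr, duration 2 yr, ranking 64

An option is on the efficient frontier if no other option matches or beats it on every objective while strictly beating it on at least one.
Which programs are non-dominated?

P1, P6, P9, P11

P1: not dominated (best ranking).
P2: dominated by P1 (tuition 41≤63, duration 1≤2, ranking 13≤84).
P3: dominated by P6 (tuition 22≤26, duration 3≤5, ranking 14≤81).
P4: dominated by P1 (tuition 41≤59, duration 1≤3, ranking 13≤59).
P5: dominated by P1 (tuition 41≤57, duration 1≤3, ranking 13≤60).
P6: not dominated.
P7: dominated by P1 (tuition 41≤65, duration 1≤5, ranking 13≤43).
P8: dominated by P1 (tuition 41≤66, duration 1≤5, ranking 13≤48).
P9: not dominated.
P10: dominated by P1 (tuition 41≤49, duration 1≤1, ranking 13≤74).
P11: not dominated (best tuition).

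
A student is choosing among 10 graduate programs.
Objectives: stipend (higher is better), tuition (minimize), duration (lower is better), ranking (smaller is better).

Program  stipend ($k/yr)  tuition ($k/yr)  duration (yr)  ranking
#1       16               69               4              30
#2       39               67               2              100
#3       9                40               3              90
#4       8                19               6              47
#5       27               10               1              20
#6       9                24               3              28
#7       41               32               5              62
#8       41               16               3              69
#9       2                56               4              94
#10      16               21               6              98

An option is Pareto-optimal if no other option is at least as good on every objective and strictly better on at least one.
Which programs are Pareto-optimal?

#1: dominated by #5 (stipend 27≥16, tuition 10≤69, duration 1≤4, ranking 20≤30).
#2: not dominated.
#3: dominated by #5 (stipend 27≥9, tuition 10≤40, duration 1≤3, ranking 20≤90).
#4: dominated by #5 (stipend 27≥8, tuition 10≤19, duration 1≤6, ranking 20≤47).
#5: not dominated (best tuition).
#6: dominated by #5 (stipend 27≥9, tuition 10≤24, duration 1≤3, ranking 20≤28).
#7: not dominated.
#8: not dominated.
#9: dominated by #3 (stipend 9≥2, tuition 40≤56, duration 3≤4, ranking 90≤94).
#10: dominated by #5 (stipend 27≥16, tuition 10≤21, duration 1≤6, ranking 20≤98).

#2, #5, #7, #8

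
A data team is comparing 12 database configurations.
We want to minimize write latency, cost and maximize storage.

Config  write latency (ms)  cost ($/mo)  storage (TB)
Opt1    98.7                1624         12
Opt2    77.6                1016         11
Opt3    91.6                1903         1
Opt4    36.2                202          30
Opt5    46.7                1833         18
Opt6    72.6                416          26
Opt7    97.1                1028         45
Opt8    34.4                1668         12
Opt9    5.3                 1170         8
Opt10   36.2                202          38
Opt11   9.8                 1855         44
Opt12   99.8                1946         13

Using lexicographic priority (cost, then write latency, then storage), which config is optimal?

Opt10

First minimize cost: best is 202, kept {Opt4, Opt10}.
Then minimize write latency: best is 36.2, kept {Opt4, Opt10}.
Then maximize storage: best is 38, kept {Opt10}.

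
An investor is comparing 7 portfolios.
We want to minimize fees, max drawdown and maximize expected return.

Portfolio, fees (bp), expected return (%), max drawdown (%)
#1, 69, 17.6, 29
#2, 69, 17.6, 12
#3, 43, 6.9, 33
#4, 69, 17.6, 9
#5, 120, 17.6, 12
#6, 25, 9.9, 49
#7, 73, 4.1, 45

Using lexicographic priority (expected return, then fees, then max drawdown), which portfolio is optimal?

First maximize expected return: best is 17.6, kept {#1, #2, #4, #5}.
Then minimize fees: best is 69, kept {#1, #2, #4}.
Then minimize max drawdown: best is 9, kept {#4}.

#4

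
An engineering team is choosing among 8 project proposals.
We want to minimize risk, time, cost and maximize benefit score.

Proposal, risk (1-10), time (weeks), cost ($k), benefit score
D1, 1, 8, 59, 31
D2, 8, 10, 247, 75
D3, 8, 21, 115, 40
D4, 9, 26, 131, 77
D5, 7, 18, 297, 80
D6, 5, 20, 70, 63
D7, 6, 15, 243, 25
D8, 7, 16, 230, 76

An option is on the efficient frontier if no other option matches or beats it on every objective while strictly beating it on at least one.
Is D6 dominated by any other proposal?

D1: worse on benefit score (31 vs 63).
D2: worse on risk (8 vs 5).
D3: worse on risk (8 vs 5).
D4: worse on risk (9 vs 5).
D5: worse on risk (7 vs 5).
D7: worse on risk (6 vs 5).
D8: worse on risk (7 vs 5).
No option is at least as good as D6 on every objective and strictly better on one.

No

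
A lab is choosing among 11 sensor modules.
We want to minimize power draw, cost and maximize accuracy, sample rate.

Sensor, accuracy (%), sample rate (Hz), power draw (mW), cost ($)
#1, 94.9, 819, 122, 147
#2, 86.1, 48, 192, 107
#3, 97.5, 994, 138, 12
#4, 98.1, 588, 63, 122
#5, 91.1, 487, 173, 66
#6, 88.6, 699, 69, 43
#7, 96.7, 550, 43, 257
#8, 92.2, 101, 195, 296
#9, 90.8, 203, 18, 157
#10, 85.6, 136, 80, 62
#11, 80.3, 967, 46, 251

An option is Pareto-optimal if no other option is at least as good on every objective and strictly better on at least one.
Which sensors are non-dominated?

#1, #3, #4, #6, #7, #9, #11

#1: not dominated.
#2: dominated by #3 (accuracy 97.5≥86.1, sample rate 994≥48, power draw 138≤192, cost 12≤107).
#3: not dominated (best sample rate).
#4: not dominated (best accuracy).
#5: dominated by #3 (accuracy 97.5≥91.1, sample rate 994≥487, power draw 138≤173, cost 12≤66).
#6: not dominated.
#7: not dominated.
#8: dominated by #1 (accuracy 94.9≥92.2, sample rate 819≥101, power draw 122≤195, cost 147≤296).
#9: not dominated (best power draw).
#10: dominated by #6 (accuracy 88.6≥85.6, sample rate 699≥136, power draw 69≤80, cost 43≤62).
#11: not dominated.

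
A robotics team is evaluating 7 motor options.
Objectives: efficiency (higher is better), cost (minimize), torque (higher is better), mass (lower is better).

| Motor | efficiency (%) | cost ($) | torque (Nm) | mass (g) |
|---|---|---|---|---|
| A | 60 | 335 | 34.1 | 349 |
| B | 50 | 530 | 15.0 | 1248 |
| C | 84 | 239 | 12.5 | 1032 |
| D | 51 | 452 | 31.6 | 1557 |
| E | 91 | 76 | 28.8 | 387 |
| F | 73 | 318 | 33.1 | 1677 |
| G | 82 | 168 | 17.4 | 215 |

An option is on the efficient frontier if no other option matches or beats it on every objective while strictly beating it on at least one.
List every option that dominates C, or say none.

E: efficiency 91≥84, cost 76≤239, torque 28.8≥12.5, mass 387≤1032 — dominates C.
Others (A, B, D, F, G) are each worse than C on at least one objective.

E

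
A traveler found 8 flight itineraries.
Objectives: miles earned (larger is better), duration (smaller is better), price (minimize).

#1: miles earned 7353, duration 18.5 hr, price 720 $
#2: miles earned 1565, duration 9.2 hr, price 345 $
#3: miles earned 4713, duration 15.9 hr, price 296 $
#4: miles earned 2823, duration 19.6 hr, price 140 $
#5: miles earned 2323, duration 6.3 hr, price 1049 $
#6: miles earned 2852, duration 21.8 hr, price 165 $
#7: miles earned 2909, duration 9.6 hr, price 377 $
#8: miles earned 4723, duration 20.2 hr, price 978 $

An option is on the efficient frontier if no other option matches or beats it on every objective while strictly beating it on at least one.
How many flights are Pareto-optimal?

7

#1: not dominated (best miles earned).
#2: not dominated.
#3: not dominated.
#4: not dominated (best price).
#5: not dominated (best duration).
#6: not dominated.
#7: not dominated.
#8: dominated by #1 (miles earned 7353≥4723, duration 18.5≤20.2, price 720≤978).
Pareto-optimal: #1, #2, #3, #4, #5, #6, #7 → 7.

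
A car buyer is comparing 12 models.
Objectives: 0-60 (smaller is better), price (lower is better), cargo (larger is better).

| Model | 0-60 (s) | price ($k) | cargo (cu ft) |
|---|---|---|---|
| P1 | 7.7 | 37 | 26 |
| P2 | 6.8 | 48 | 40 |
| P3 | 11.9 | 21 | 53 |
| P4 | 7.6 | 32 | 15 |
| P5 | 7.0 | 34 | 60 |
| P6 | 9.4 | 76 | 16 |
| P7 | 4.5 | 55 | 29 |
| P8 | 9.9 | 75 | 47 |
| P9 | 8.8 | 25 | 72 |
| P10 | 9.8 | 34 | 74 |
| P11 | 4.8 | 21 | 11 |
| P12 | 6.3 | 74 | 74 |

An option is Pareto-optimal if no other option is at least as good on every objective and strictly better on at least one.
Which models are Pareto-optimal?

P2, P3, P4, P5, P7, P9, P10, P11, P12

P1: dominated by P5 (0-60 7.0≤7.7, price 34≤37, cargo 60≥26).
P2: not dominated.
P3: not dominated.
P4: not dominated.
P5: not dominated.
P6: dominated by P1 (0-60 7.7≤9.4, price 37≤76, cargo 26≥16).
P7: not dominated (best 0-60).
P8: dominated by P5 (0-60 7.0≤9.9, price 34≤75, cargo 60≥47).
P9: not dominated.
P10: not dominated.
P11: not dominated.
P12: not dominated.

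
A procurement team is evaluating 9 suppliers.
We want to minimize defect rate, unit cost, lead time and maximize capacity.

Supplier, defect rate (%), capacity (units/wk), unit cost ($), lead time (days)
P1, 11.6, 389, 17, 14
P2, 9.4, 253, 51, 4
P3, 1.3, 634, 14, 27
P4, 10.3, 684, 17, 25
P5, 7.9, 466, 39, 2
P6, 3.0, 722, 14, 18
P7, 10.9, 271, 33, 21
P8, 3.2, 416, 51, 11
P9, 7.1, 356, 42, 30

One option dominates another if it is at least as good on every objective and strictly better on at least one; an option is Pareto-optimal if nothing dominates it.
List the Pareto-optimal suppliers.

P1, P3, P5, P6, P8

P1: not dominated.
P2: dominated by P5 (defect rate 7.9≤9.4, capacity 466≥253, unit cost 39≤51, lead time 2≤4).
P3: not dominated (best defect rate).
P4: dominated by P6 (defect rate 3.0≤10.3, capacity 722≥684, unit cost 14≤17, lead time 18≤25).
P5: not dominated (best lead time).
P6: not dominated (best capacity).
P7: dominated by P6 (defect rate 3.0≤10.9, capacity 722≥271, unit cost 14≤33, lead time 18≤21).
P8: not dominated.
P9: dominated by P3 (defect rate 1.3≤7.1, capacity 634≥356, unit cost 14≤42, lead time 27≤30).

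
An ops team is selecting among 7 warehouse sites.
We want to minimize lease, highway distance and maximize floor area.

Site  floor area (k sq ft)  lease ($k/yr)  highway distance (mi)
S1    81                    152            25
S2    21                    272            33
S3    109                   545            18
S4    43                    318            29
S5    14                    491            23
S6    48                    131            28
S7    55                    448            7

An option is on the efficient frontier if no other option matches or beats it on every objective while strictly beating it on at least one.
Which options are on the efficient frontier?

S1, S3, S6, S7

S1: not dominated.
S2: dominated by S1 (floor area 81≥21, lease 152≤272, highway distance 25≤33).
S3: not dominated (best floor area).
S4: dominated by S1 (floor area 81≥43, lease 152≤318, highway distance 25≤29).
S5: dominated by S7 (floor area 55≥14, lease 448≤491, highway distance 7≤23).
S6: not dominated (best lease).
S7: not dominated (best highway distance).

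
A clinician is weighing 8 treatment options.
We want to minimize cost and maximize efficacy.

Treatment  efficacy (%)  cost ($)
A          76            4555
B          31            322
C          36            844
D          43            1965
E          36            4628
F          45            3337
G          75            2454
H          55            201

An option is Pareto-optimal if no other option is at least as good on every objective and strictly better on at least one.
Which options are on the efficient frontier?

A, G, H

A: not dominated (best efficacy).
B: dominated by H (efficacy 55≥31, cost 201≤322).
C: dominated by H (efficacy 55≥36, cost 201≤844).
D: dominated by H (efficacy 55≥43, cost 201≤1965).
E: dominated by A (efficacy 76≥36, cost 4555≤4628).
F: dominated by G (efficacy 75≥45, cost 2454≤3337).
G: not dominated.
H: not dominated (best cost).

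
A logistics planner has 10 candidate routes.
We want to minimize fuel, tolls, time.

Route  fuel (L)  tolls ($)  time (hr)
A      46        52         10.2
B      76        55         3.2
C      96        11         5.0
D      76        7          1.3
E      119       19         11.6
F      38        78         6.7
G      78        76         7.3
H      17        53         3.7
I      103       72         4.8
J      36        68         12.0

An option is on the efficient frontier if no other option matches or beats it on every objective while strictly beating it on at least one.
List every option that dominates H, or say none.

A: worse on fuel (46 vs 17).
B: worse on fuel (76 vs 17).
C: worse on fuel (96 vs 17).
D: worse on fuel (76 vs 17).
E: worse on fuel (119 vs 17).
F: worse on fuel (38 vs 17).
G: worse on fuel (78 vs 17).
I: worse on fuel (103 vs 17).
J: worse on fuel (36 vs 17).
No option dominates H.

none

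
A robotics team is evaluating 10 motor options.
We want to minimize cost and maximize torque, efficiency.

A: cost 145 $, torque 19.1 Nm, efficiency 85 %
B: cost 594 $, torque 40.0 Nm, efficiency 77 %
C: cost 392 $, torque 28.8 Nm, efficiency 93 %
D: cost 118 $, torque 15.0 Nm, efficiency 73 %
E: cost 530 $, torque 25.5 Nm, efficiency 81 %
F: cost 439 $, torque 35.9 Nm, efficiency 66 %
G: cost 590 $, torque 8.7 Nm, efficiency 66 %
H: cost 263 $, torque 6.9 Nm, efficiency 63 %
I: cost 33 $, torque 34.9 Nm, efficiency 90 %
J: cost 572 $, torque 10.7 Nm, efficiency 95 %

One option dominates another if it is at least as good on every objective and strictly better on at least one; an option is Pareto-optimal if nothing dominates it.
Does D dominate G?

Yes

D vs G: cost 118≤590, torque 15.0≥8.7, efficiency 73≥66 — D is at least as good on every objective with at least one strict improvement.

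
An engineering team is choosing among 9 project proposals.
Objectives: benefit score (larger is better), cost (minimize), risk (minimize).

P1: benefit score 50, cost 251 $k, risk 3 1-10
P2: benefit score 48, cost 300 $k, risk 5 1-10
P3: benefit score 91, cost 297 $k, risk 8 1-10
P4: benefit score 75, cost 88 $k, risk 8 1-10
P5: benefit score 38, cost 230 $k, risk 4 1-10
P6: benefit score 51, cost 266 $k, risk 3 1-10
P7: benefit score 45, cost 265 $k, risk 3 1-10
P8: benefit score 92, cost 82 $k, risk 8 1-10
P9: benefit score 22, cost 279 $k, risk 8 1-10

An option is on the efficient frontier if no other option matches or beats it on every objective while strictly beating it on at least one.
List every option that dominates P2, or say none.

P1, P6

P1: benefit score 50≥48, cost 251≤300, risk 3≤5 — dominates P2.
P6: benefit score 51≥48, cost 266≤300, risk 3≤5 — dominates P2.
Others (P3, P4, P5, P7, P8, P9) are each worse than P2 on at least one objective.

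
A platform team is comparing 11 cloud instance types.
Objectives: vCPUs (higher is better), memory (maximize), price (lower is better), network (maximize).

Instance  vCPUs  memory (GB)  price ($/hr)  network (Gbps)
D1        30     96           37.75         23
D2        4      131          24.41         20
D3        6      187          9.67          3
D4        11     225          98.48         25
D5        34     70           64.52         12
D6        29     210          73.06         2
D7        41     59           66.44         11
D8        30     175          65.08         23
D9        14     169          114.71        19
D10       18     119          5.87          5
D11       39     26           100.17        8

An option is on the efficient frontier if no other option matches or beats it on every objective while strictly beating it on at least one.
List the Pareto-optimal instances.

D1, D2, D3, D4, D5, D6, D7, D8, D10

D1: not dominated.
D2: not dominated.
D3: not dominated.
D4: not dominated (best memory).
D5: not dominated.
D6: not dominated.
D7: not dominated (best vCPUs).
D8: not dominated.
D9: dominated by D8 (vCPUs 30≥14, memory 175≥169, price 65.08≤114.71, network 23≥19).
D10: not dominated (best price).
D11: dominated by D7 (vCPUs 41≥39, memory 59≥26, price 66.44≤100.17, network 11≥8).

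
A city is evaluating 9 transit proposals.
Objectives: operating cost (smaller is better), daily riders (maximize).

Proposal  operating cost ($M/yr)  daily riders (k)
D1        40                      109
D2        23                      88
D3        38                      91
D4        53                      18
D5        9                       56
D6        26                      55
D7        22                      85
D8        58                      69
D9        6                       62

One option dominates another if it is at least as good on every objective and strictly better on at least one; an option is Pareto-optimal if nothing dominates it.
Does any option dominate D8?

Yes

D1 vs D8: operating cost 40≤58, daily riders 109≥69 — D1 is at least as good on every objective and strictly better on at least one, so D1 dominates D8.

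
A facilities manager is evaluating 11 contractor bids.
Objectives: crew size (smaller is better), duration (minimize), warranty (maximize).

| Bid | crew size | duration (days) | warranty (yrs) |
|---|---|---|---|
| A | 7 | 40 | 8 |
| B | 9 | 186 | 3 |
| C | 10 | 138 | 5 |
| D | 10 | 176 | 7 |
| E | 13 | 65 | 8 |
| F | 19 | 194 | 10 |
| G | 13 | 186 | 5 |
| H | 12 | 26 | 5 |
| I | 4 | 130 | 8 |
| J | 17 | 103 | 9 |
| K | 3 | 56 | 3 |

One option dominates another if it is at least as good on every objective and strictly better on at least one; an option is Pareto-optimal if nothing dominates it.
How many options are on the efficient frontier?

A: not dominated.
B: dominated by A (crew size 7≤9, duration 40≤186, warranty 8≥3).
C: dominated by A (crew size 7≤10, duration 40≤138, warranty 8≥5).
D: dominated by A (crew size 7≤10, duration 40≤176, warranty 8≥7).
E: dominated by A (crew size 7≤13, duration 40≤65, warranty 8≥8).
F: not dominated (best warranty).
G: dominated by A (crew size 7≤13, duration 40≤186, warranty 8≥5).
H: not dominated (best duration).
I: not dominated.
J: not dominated.
K: not dominated (best crew size).
Pareto-optimal: A, F, H, I, J, K → 6.

6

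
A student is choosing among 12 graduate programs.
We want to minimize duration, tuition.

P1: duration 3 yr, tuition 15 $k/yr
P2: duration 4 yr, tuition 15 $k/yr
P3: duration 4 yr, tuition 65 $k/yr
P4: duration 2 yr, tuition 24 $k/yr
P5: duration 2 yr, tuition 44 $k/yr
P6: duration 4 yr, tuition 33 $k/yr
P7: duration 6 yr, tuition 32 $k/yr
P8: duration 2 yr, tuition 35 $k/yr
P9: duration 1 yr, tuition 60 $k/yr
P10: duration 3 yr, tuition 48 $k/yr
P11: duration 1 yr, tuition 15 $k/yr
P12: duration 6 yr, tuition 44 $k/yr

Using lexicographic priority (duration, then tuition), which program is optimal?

First minimize duration: best is 1, kept {P9, P11}.
Then minimize tuition: best is 15, kept {P11}.

P11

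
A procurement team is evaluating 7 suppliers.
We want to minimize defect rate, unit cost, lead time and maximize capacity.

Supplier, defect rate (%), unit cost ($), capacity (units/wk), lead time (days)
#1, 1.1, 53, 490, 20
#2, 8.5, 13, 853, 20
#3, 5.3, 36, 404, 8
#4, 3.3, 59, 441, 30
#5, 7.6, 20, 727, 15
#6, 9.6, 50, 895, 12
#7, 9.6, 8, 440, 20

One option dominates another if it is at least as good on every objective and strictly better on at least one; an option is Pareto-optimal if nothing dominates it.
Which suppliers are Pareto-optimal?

#1, #2, #3, #5, #6, #7

#1: not dominated (best defect rate).
#2: not dominated.
#3: not dominated (best lead time).
#4: dominated by #1 (defect rate 1.1≤3.3, unit cost 53≤59, capacity 490≥441, lead time 20≤30).
#5: not dominated.
#6: not dominated (best capacity).
#7: not dominated (best unit cost).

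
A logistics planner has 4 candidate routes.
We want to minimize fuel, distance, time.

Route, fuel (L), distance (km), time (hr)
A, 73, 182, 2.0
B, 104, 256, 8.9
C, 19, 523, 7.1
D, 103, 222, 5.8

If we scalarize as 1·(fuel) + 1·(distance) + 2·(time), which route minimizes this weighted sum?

A

A: 1·73 + 1·182 + 2·2.0 = 259.0
B: 1·104 + 1·256 + 2·8.9 = 377.8
C: 1·19 + 1·523 + 2·7.1 = 556.2
D: 1·103 + 1·222 + 2·5.8 = 336.6
Lowest: A at 259.0.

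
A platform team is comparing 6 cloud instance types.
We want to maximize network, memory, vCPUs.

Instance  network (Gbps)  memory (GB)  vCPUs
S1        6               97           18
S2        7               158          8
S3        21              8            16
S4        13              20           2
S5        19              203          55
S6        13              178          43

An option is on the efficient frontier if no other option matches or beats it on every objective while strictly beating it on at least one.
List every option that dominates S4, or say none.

S5: network 19≥13, memory 203≥20, vCPUs 55≥2 — dominates S4.
S6: network 13≥13, memory 178≥20, vCPUs 43≥2 — dominates S4.
Others (S1, S2, S3) are each worse than S4 on at least one objective.

S5, S6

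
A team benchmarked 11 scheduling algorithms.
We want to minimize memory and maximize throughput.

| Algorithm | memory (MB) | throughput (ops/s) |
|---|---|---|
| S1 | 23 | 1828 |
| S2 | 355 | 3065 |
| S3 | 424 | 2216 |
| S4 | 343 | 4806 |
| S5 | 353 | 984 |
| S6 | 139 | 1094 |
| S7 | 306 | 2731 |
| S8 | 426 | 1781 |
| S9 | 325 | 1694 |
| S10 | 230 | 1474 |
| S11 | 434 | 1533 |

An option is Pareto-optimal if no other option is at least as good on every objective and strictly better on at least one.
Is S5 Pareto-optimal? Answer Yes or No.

No

S1 vs S5: memory 23≤353, throughput 1828≥984 — S1 is at least as good on every objective and strictly better on at least one, so S1 dominates S5.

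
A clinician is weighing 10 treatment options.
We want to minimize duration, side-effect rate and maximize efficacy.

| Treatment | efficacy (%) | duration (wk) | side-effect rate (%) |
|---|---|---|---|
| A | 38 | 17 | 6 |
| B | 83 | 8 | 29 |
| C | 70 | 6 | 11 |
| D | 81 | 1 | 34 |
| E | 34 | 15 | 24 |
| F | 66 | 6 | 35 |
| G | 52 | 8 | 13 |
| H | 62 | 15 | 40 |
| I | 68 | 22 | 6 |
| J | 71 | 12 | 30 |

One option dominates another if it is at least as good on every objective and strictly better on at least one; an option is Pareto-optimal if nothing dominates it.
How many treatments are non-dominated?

A: not dominated.
B: not dominated (best efficacy).
C: not dominated.
D: not dominated (best duration).
E: dominated by C (efficacy 70≥34, duration 6≤15, side-effect rate 11≤24).
F: dominated by C (efficacy 70≥66, duration 6≤6, side-effect rate 11≤35).
G: dominated by C (efficacy 70≥52, duration 6≤8, side-effect rate 11≤13).
H: dominated by B (efficacy 83≥62, duration 8≤15, side-effect rate 29≤40).
I: not dominated.
J: dominated by B (efficacy 83≥71, duration 8≤12, side-effect rate 29≤30).
Pareto-optimal: A, B, C, D, I → 5.

5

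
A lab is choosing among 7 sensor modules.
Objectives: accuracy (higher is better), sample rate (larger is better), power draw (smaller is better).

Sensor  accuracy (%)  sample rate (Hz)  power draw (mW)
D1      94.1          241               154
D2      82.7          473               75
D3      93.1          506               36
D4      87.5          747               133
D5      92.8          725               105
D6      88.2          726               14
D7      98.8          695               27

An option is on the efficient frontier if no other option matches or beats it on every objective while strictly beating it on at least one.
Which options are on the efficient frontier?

D1: dominated by D7 (accuracy 98.8≥94.1, sample rate 695≥241, power draw 27≤154).
D2: dominated by D3 (accuracy 93.1≥82.7, sample rate 506≥473, power draw 36≤75).
D3: dominated by D7 (accuracy 98.8≥93.1, sample rate 695≥506, power draw 27≤36).
D4: not dominated (best sample rate).
D5: not dominated.
D6: not dominated (best power draw).
D7: not dominated (best accuracy).

D4, D5, D6, D7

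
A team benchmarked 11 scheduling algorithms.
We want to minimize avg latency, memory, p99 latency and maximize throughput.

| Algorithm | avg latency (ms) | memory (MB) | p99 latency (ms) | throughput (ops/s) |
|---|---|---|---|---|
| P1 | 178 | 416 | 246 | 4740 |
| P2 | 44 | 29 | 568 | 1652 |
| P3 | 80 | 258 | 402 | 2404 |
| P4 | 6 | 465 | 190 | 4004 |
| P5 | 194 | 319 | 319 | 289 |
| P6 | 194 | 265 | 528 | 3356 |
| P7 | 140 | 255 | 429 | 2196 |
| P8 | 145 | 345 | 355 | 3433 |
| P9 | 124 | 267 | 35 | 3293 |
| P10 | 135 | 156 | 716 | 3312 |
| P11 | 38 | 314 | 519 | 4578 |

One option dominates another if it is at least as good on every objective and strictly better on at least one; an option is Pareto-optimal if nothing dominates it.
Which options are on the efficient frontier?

P1: not dominated (best throughput).
P2: not dominated (best memory).
P3: not dominated.
P4: not dominated (best avg latency).
P5: dominated by P9 (avg latency 124≤194, memory 267≤319, p99 latency 35≤319, throughput 3293≥289).
P6: not dominated.
P7: not dominated.
P8: not dominated.
P9: not dominated (best p99 latency).
P10: not dominated.
P11: not dominated.

P1, P2, P3, P4, P6, P7, P8, P9, P10, P11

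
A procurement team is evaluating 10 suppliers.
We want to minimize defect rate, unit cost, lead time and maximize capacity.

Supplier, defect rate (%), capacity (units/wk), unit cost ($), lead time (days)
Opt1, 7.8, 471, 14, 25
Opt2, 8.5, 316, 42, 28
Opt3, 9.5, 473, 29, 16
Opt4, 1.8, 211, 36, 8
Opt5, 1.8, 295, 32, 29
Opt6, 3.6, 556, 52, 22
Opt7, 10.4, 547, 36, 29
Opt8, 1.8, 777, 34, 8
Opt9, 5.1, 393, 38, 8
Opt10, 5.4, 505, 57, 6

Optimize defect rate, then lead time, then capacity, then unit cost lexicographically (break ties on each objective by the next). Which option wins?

First minimize defect rate: best is 1.8, kept {Opt4, Opt5, Opt8}.
Then minimize lead time: best is 8, kept {Opt4, Opt8}.
Then maximize capacity: best is 777, kept {Opt8}.

Opt8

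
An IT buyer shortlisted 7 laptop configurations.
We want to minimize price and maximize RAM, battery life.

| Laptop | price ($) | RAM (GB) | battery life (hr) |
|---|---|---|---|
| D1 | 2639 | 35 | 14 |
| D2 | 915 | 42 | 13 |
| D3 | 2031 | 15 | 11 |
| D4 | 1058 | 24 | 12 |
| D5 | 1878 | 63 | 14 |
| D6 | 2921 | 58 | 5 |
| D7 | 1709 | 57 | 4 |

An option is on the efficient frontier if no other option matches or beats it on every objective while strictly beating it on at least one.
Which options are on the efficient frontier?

D1: dominated by D5 (price 1878≤2639, RAM 63≥35, battery life 14≥14).
D2: not dominated (best price).
D3: dominated by D2 (price 915≤2031, RAM 42≥15, battery life 13≥11).
D4: dominated by D2 (price 915≤1058, RAM 42≥24, battery life 13≥12).
D5: not dominated (best RAM).
D6: dominated by D5 (price 1878≤2921, RAM 63≥58, battery life 14≥5).
D7: not dominated.

D2, D5, D7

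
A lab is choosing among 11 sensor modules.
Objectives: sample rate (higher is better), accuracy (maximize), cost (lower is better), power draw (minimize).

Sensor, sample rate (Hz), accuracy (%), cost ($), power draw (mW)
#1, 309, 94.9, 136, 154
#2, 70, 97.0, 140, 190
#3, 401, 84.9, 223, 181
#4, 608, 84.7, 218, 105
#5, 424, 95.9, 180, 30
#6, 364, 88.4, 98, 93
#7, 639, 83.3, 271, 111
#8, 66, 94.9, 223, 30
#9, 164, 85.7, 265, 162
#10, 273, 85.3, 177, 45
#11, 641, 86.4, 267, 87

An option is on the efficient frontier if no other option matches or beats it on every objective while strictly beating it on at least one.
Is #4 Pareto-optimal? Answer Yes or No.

Yes

#1: worse on sample rate (309 vs 608).
#2: worse on sample rate (70 vs 608).
#3: worse on sample rate (401 vs 608).
#5: worse on sample rate (424 vs 608).
#6: worse on sample rate (364 vs 608).
#7: worse on accuracy (83.3 vs 84.7).
#8: worse on sample rate (66 vs 608).
#9: worse on sample rate (164 vs 608).
#10: worse on sample rate (273 vs 608).
#11: worse on cost (267 vs 218).
No option is at least as good as #4 on every objective and strictly better on one.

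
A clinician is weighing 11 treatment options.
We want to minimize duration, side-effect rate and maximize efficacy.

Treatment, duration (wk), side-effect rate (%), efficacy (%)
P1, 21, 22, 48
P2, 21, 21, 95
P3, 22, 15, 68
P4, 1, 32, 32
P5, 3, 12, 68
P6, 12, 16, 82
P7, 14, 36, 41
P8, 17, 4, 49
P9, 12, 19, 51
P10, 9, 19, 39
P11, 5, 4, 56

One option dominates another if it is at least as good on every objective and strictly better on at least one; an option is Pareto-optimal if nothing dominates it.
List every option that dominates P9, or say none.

P5: duration 3≤12, side-effect rate 12≤19, efficacy 68≥51 — dominates P9.
P6: duration 12≤12, side-effect rate 16≤19, efficacy 82≥51 — dominates P9.
P11: duration 5≤12, side-effect rate 4≤19, efficacy 56≥51 — dominates P9.
Others (P1, P2, P3, P4, P7, P8, P10) are each worse than P9 on at least one objective.

P5, P6, P11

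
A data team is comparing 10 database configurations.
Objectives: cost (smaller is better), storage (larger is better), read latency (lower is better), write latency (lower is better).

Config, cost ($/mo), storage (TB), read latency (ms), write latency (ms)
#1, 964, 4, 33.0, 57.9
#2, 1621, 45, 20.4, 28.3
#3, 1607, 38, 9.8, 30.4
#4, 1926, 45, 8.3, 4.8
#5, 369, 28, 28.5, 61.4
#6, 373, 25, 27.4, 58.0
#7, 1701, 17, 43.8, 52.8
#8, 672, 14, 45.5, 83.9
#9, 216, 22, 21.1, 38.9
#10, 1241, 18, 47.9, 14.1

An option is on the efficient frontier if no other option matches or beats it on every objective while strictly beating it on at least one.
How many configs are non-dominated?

#1: dominated by #9 (cost 216≤964, storage 22≥4, read latency 21.1≤33.0, write latency 38.9≤57.9).
#2: not dominated.
#3: not dominated.
#4: not dominated (best read latency).
#5: not dominated.
#6: not dominated.
#7: dominated by #2 (cost 1621≤1701, storage 45≥17, read latency 20.4≤43.8, write latency 28.3≤52.8).
#8: dominated by #5 (cost 369≤672, storage 28≥14, read latency 28.5≤45.5, write latency 61.4≤83.9).
#9: not dominated (best cost).
#10: not dominated.
Pareto-optimal: #2, #3, #4, #5, #6, #9, #10 → 7.

7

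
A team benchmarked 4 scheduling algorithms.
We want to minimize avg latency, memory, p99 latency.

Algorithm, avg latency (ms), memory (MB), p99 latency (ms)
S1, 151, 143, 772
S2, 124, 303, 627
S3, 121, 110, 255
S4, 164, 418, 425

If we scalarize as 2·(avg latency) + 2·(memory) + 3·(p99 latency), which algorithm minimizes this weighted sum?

S3

S1: 2·151 + 2·143 + 3·772 = 2904
S2: 2·124 + 2·303 + 3·627 = 2735
S3: 2·121 + 2·110 + 3·255 = 1227
S4: 2·164 + 2·418 + 3·425 = 2439
Lowest: S3 at 1227.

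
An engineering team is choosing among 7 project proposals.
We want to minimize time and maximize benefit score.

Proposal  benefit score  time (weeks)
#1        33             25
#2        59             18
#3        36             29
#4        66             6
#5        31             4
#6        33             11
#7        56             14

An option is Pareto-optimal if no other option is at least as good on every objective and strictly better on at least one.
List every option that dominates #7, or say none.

#4: benefit score 66≥56, time 6≤14 — dominates #7.
Others (#1, #2, #3, #5, #6) are each worse than #7 on at least one objective.

#4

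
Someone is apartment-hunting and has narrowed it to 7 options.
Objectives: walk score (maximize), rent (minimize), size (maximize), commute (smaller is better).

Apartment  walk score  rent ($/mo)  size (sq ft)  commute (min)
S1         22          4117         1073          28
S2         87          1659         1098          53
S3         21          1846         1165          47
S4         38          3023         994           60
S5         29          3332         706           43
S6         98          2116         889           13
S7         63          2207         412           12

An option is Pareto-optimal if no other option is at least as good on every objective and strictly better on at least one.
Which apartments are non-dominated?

S1: not dominated.
S2: not dominated (best rent).
S3: not dominated (best size).
S4: dominated by S2 (walk score 87≥38, rent 1659≤3023, size 1098≥994, commute 53≤60).
S5: dominated by S6 (walk score 98≥29, rent 2116≤3332, size 889≥706, commute 13≤43).
S6: not dominated (best walk score).
S7: not dominated (best commute).

S1, S2, S3, S6, S7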